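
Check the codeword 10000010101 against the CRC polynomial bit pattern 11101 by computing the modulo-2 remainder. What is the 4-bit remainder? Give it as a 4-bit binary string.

0000

Modulo-2 division of 10000010101 by 11101:
  pos 0: 10000 XOR 11101 = 01101
  pos 1: 11010 XOR 11101 = 00111
  pos 3: 11110 XOR 11101 = 00011
  pos 6: 11101 XOR 11101 = 00000
Remainder = 0000 (zero — the frame passes the CRC check).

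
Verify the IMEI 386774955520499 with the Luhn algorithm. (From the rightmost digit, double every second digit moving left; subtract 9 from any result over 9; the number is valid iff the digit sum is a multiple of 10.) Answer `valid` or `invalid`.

From the right, keep odd positions and double even positions (subtract 9 from any doubled value over 9):
  doubled (positions 2,4,...): 9 0 1 1 8 5 7 → sum 31
  kept (positions 1,3,...): 9 4 2 5 9 7 6 3 → sum 45
Total = 76.
76 mod 10 = 6, so the number is invalid.

invalid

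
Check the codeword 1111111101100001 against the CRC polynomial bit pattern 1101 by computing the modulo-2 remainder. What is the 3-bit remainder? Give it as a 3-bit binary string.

110

Modulo-2 division of 1111111101100001 by 1101:
  pos 0: 1111 XOR 1101 = 0010
  pos 2: 1011 XOR 1101 = 0110
  pos 3: 1101 XOR 1101 = 0000
  pos 7: 1011 XOR 1101 = 0110
  pos 8: 1100 XOR 1101 = 0001
  pos 11: 1000 XOR 1101 = 0101
  pos 12: 1011 XOR 1101 = 0110
Remainder = 110 (nonzero — an error is detected).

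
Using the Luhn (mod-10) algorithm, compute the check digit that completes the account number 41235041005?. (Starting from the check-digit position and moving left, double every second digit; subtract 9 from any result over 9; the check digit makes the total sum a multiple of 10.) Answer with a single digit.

Partial digits right→left: 5 0 0 1 4 0 5 3 2 1 4
Double every second digit counting from the check-digit position (so the 1st, 3rd, 5th, ... of the partial from the right).
  doubled (with −9 where >9): 1 0 8 1 4 8 → sum 22
  kept as-is: 0 1 0 3 1 → sum 5
Total = 22 + 5 = 27.
Check digit = (10 − (27 mod 10)) mod 10 = 3.

3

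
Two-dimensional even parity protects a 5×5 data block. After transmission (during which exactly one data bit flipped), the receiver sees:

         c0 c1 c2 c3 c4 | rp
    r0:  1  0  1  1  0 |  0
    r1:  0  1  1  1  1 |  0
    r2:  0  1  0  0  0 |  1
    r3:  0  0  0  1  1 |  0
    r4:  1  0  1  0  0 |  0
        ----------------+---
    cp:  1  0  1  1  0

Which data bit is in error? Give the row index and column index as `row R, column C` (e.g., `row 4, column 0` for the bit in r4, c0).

row 0, column 0

Recompute each row's even parity and compare to rp:
  r0: data parity 1, sent rp 0 → mismatch
  r1: data parity 0, sent rp 0 → ok
  r2: data parity 1, sent rp 1 → ok
  r3: data parity 0, sent rp 0 → ok
  r4: data parity 0, sent rp 0 → ok
Recompute each column's even parity and compare to cp:
  c0: data parity 0, sent cp 1 → mismatch
  c1: data parity 0, sent cp 0 → ok
  c2: data parity 1, sent cp 1 → ok
  c3: data parity 1, sent cp 1 → ok
  c4: data parity 0, sent cp 0 → ok
Exactly one row (r0) and one column (c0) fail → the flipped bit is at their intersection.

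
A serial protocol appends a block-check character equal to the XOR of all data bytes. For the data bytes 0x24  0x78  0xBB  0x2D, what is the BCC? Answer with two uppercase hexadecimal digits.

XOR the bytes together:
  start with 0x24
  0x24 ⊕ 0x78 = 0x5C
  0x5C ⊕ 0xBB = 0xE7
  0xE7 ⊕ 0x2D = 0xCA

CA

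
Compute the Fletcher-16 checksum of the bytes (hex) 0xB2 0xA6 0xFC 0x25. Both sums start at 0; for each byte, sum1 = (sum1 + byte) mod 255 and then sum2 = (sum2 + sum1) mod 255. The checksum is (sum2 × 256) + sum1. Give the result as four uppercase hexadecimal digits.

DD7B

Running sums (mod 255):
  after byte 0 (0xB2): sum1=178, sum2=178
  after byte 1 (0xA6): sum1=89, sum2=12
  after byte 2 (0xFC): sum1=86, sum2=98
  after byte 3 (0x25): sum1=123, sum2=221
Checksum = sum2·256 + sum1 = 221·256 + 123 = 56699 = 0xDD7B.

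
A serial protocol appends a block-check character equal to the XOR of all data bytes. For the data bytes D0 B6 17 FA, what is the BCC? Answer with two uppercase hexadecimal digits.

8B

XOR the bytes together:
  start with 0xD0
  0xD0 ⊕ 0xB6 = 0x66
  0x66 ⊕ 0x17 = 0x71
  0x71 ⊕ 0xFA = 0x8B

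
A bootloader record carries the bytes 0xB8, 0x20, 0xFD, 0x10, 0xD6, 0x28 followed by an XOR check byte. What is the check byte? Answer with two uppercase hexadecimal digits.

8B

XOR the bytes together:
  start with 0xB8
  0xB8 ⊕ 0x20 = 0x98
  0x98 ⊕ 0xFD = 0x65
  0x65 ⊕ 0x10 = 0x75
  0x75 ⊕ 0xD6 = 0xA3
  0xA3 ⊕ 0x28 = 0x8B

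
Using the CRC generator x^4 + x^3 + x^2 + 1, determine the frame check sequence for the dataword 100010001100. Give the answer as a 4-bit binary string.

Append 4 zeros: 1000100011000000. Divide by 11101 (XOR where the leading bit is 1):
  pos 0: 10001 XOR 11101 = 01100
  pos 1: 11000 XOR 11101 = 00101
  pos 3: 10100 XOR 11101 = 01001
  pos 4: 10011 XOR 11101 = 01110
  pos 5: 11101 XOR 11101 = 00000
Remainder (last 4 bits) = 0000. This is the CRC / FCS.

0000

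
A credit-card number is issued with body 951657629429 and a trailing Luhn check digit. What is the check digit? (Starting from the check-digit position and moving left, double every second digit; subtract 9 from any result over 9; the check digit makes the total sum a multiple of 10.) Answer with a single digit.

Partial digits right→left: 9 2 4 9 2 6 7 5 6 1 5 9
Double every second digit counting from the check-digit position (so the 1st, 3rd, 5th, ... of the partial from the right).
  doubled (with −9 where >9): 9 8 4 5 3 1 → sum 30
  kept as-is: 2 9 6 5 1 9 → sum 32
Total = 30 + 32 = 62.
Check digit = (10 − (62 mod 10)) mod 10 = 8.

8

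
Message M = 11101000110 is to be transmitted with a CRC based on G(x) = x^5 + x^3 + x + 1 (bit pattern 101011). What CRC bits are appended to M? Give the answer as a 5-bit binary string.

Append 5 zeros: 1110100011000000. Divide by 101011 (XOR where the leading bit is 1):
  pos 0: 111010 XOR 101011 = 010001
  pos 1: 100010 XOR 101011 = 001001
  pos 3: 100101 XOR 101011 = 001110
  pos 5: 111010 XOR 101011 = 010001
  pos 6: 100010 XOR 101011 = 001001
  pos 8: 100100 XOR 101011 = 001111
  pos 10: 111100 XOR 101011 = 010111
Remainder (last 5 bits) = 10111. This is the CRC / FCS.

10111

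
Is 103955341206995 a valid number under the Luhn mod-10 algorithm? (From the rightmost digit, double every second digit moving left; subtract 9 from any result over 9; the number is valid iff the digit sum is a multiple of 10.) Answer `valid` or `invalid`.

From the right, keep odd positions and double even positions (subtract 9 from any doubled value over 9):
  doubled (positions 2,4,...): 9 3 4 8 1 9 0 → sum 34
  kept (positions 1,3,...): 5 9 0 1 3 5 3 1 → sum 27
Total = 61.
61 mod 10 = 1, so the number is invalid.

invalid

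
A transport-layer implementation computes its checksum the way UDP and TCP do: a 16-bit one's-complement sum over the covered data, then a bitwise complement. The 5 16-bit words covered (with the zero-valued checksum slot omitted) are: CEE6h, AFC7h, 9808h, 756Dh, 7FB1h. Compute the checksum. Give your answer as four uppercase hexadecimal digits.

F429

One's-complement addition (fold any carry out of bit 15 back into bit 0):
  0xCEE6 + 0xAFC7 = 0x17EAD → wrap carry → 0x7EAE
  0x7EAE + 0x9808 = 0x116B6 → wrap carry → 0x16B7
  0x16B7 + 0x756D = 0x08C24
  0x8C24 + 0x7FB1 = 0x10BD5 → wrap carry → 0x0BD6
One's-complement sum = 0x0BD6.
Checksum = ~0x0BD6 & 0xFFFF = 0xF429.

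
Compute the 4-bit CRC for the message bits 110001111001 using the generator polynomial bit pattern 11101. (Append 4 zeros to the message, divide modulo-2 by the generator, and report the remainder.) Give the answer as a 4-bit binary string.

0001

Append 4 zeros: 1100011110010000. Divide by 11101 (XOR where the leading bit is 1):
  pos 0: 11000 XOR 11101 = 00101
  pos 2: 10111 XOR 11101 = 01010
  pos 3: 10101 XOR 11101 = 01000
  pos 4: 10001 XOR 11101 = 01100
  pos 5: 11000 XOR 11101 = 00101
  pos 7: 10101 XOR 11101 = 01000
  pos 8: 10000 XOR 11101 = 01101
  pos 9: 11010 XOR 11101 = 00111
  pos 11: 11100 XOR 11101 = 00001
Remainder (last 4 bits) = 0001. This is the CRC / FCS.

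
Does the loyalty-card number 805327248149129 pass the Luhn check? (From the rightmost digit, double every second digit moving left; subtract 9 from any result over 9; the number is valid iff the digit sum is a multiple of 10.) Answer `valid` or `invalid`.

invalid

From the right, keep odd positions and double even positions (subtract 9 from any doubled value over 9):
  doubled (positions 2,4,...): 4 9 2 8 5 6 0 → sum 34
  kept (positions 1,3,...): 9 1 4 8 2 2 5 8 → sum 39
Total = 73.
73 mod 10 = 3, so the number is invalid.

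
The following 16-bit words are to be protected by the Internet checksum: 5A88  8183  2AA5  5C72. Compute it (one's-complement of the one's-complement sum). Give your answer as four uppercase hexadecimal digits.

9CDC

One's-complement addition (fold any carry out of bit 15 back into bit 0):
  0x5A88 + 0x8183 = 0x0DC0B
  0xDC0B + 0x2AA5 = 0x106B0 → wrap carry → 0x06B1
  0x06B1 + 0x5C72 = 0x06323
One's-complement sum = 0x6323.
Checksum = ~0x6323 & 0xFFFF = 0x9CDC.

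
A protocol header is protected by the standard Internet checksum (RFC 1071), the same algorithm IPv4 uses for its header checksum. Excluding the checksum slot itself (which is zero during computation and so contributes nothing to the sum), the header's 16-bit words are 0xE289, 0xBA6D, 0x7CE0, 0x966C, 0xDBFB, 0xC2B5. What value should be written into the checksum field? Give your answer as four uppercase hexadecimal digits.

One's-complement addition (fold any carry out of bit 15 back into bit 0):
  0xE289 + 0xBA6D = 0x19CF6 → wrap carry → 0x9CF7
  0x9CF7 + 0x7CE0 = 0x119D7 → wrap carry → 0x19D8
  0x19D8 + 0x966C = 0x0B044
  0xB044 + 0xDBFB = 0x18C3F → wrap carry → 0x8C40
  0x8C40 + 0xC2B5 = 0x14EF5 → wrap carry → 0x4EF6
One's-complement sum = 0x4EF6.
Checksum = ~0x4EF6 & 0xFFFF = 0xB109.

B109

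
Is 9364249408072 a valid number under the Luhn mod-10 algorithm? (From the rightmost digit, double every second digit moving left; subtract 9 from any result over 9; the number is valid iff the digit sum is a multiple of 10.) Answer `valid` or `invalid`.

From the right, keep odd positions and double even positions (subtract 9 from any doubled value over 9):
  doubled (positions 2,4,...): 5 7 8 8 8 6 → sum 42
  kept (positions 1,3,...): 2 0 0 9 2 6 9 → sum 28
Total = 70.
70 mod 10 = 0, so the number is valid.

valid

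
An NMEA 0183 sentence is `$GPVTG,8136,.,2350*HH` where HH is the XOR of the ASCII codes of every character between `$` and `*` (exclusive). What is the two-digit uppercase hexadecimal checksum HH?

58

XOR the ASCII codes of the payload characters:
  'G' = 0x47 → acc = 0x47
  'P' = 0x50 → acc = 0x17
  'V' = 0x56 → acc = 0x41
  'T' = 0x54 → acc = 0x15
  'G' = 0x47 → acc = 0x52
  ',' = 0x2C → acc = 0x7E
  '8' = 0x38 → acc = 0x46
  '1' = 0x31 → acc = 0x77
  '3' = 0x33 → acc = 0x44
  '6' = 0x36 → acc = 0x72
  ',' = 0x2C → acc = 0x5E
  '.' = 0x2E → acc = 0x70
  ',' = 0x2C → acc = 0x5C
  '2' = 0x32 → acc = 0x6E
  '3' = 0x33 → acc = 0x5D
  '5' = 0x35 → acc = 0x68
  '0' = 0x30 → acc = 0x58
Checksum = 0x58.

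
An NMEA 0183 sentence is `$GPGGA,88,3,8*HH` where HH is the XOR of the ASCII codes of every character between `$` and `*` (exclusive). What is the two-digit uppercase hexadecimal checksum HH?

71

XOR the ASCII codes of the payload characters:
  'G' = 0x47 → acc = 0x47
  'P' = 0x50 → acc = 0x17
  'G' = 0x47 → acc = 0x50
  'G' = 0x47 → acc = 0x17
  'A' = 0x41 → acc = 0x56
  ',' = 0x2C → acc = 0x7A
  '8' = 0x38 → acc = 0x42
  '8' = 0x38 → acc = 0x7A
  ',' = 0x2C → acc = 0x56
  '3' = 0x33 → acc = 0x65
  ',' = 0x2C → acc = 0x49
  '8' = 0x38 → acc = 0x71
Checksum = 0x71.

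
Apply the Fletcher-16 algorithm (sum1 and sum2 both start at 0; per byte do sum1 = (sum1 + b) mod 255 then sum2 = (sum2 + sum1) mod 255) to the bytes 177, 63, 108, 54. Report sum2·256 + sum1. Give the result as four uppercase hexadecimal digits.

9393

Running sums (mod 255):
  after byte 0 (177): sum1=177, sum2=177
  after byte 1 (63): sum1=240, sum2=162
  after byte 2 (108): sum1=93, sum2=0
  after byte 3 (54): sum1=147, sum2=147
Checksum = sum2·256 + sum1 = 147·256 + 147 = 37779 = 0x9393.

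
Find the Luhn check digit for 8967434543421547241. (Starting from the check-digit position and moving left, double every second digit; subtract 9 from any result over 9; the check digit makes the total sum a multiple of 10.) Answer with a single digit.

Partial digits right→left: 1 4 2 7 4 5 1 2 4 3 4 5 4 3 4 7 6 9 8
Double every second digit counting from the check-digit position (so the 1st, 3rd, 5th, ... of the partial from the right).
  doubled (with −9 where >9): 2 4 8 2 8 8 8 8 3 7 → sum 58
  kept as-is: 4 7 5 2 3 5 3 7 9 → sum 45
Total = 58 + 45 = 103.
Check digit = (10 − (103 mod 10)) mod 10 = 7.

7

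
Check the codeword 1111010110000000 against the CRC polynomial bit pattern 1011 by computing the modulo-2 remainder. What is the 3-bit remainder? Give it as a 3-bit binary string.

001

Modulo-2 division of 1111010110000000 by 1011:
  pos 0: 1111 XOR 1011 = 0100
  pos 1: 1000 XOR 1011 = 0011
  pos 3: 1110 XOR 1011 = 0101
  pos 4: 1011 XOR 1011 = 0000
  pos 8: 1000 XOR 1011 = 0011
  pos 10: 1100 XOR 1011 = 0111
  pos 11: 1110 XOR 1011 = 0101
  pos 12: 1010 XOR 1011 = 0001
Remainder = 001 (nonzero — an error is detected).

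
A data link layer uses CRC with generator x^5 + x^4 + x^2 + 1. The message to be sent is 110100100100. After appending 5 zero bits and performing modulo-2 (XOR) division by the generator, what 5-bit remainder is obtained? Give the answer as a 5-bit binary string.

00010

Append 5 zeros: 11010010010000000. Divide by 110101 (XOR where the leading bit is 1):
  pos 0: 110100 XOR 110101 = 000001
  pos 5: 110010 XOR 110101 = 000111
  pos 8: 111000 XOR 110101 = 001101
  pos 10: 110100 XOR 110101 = 000001
Remainder (last 5 bits) = 00010. This is the CRC / FCS.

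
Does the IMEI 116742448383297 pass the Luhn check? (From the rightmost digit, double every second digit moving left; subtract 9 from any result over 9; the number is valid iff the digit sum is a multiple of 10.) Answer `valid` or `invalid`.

valid

From the right, keep odd positions and double even positions (subtract 9 from any doubled value over 9):
  doubled (positions 2,4,...): 9 6 6 8 4 5 2 → sum 40
  kept (positions 1,3,...): 7 2 8 8 4 4 6 1 → sum 40
Total = 80.
80 mod 10 = 0, so the number is valid.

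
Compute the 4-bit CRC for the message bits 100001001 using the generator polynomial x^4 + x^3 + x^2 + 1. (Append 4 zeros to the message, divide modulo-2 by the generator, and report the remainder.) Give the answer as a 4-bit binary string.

1011

Append 4 zeros: 1000010010000. Divide by 11101 (XOR where the leading bit is 1):
  pos 0: 10000 XOR 11101 = 01101
  pos 1: 11011 XOR 11101 = 00110
  pos 3: 11000 XOR 11101 = 00101
  pos 5: 10110 XOR 11101 = 01011
  pos 6: 10110 XOR 11101 = 01011
  pos 7: 10110 XOR 11101 = 01011
  pos 8: 10110 XOR 11101 = 01011
Remainder (last 4 bits) = 1011. This is the CRC / FCS.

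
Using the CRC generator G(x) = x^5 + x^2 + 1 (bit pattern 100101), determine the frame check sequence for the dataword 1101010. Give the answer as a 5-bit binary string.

10001

Append 5 zeros: 110101000000. Divide by 100101 (XOR where the leading bit is 1):
  pos 0: 110101 XOR 100101 = 010000
  pos 1: 100000 XOR 100101 = 000101
  pos 4: 101000 XOR 100101 = 001101
  pos 6: 110100 XOR 100101 = 010001
Remainder (last 5 bits) = 10001. This is the CRC / FCS.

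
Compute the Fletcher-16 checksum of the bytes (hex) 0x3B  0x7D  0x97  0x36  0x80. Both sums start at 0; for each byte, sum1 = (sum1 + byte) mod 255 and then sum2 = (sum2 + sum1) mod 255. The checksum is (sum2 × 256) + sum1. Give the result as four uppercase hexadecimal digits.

Running sums (mod 255):
  after byte 0 (0x3B): sum1=59, sum2=59
  after byte 1 (0x7D): sum1=184, sum2=243
  after byte 2 (0x97): sum1=80, sum2=68
  after byte 3 (0x36): sum1=134, sum2=202
  after byte 4 (0x80): sum1=7, sum2=209
Checksum = sum2·256 + sum1 = 209·256 + 7 = 53511 = 0xD107.

D107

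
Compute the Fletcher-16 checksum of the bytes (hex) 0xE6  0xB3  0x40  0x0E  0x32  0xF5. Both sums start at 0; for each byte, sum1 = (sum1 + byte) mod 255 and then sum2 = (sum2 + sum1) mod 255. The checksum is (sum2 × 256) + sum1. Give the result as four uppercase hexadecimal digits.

7111

Running sums (mod 255):
  after byte 0 (0xE6): sum1=230, sum2=230
  after byte 1 (0xB3): sum1=154, sum2=129
  after byte 2 (0x40): sum1=218, sum2=92
  after byte 3 (0x0E): sum1=232, sum2=69
  after byte 4 (0x32): sum1=27, sum2=96
  after byte 5 (0xF5): sum1=17, sum2=113
Checksum = sum2·256 + sum1 = 113·256 + 17 = 28945 = 0x7111.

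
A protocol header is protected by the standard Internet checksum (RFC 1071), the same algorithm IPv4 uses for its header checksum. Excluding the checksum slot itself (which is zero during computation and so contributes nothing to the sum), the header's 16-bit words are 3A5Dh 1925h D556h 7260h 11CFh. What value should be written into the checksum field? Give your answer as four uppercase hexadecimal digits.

One's-complement addition (fold any carry out of bit 15 back into bit 0):
  0x3A5D + 0x1925 = 0x05382
  0x5382 + 0xD556 = 0x128D8 → wrap carry → 0x28D9
  0x28D9 + 0x7260 = 0x09B39
  0x9B39 + 0x11CF = 0x0AD08
One's-complement sum = 0xAD08.
Checksum = ~0xAD08 & 0xFFFF = 0x52F7.

52F7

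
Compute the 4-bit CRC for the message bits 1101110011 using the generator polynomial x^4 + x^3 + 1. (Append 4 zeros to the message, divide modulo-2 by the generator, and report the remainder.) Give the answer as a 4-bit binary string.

Append 4 zeros: 11011100110000. Divide by 11001 (XOR where the leading bit is 1):
  pos 0: 11011 XOR 11001 = 00010
  pos 3: 10100 XOR 11001 = 01101
  pos 4: 11011 XOR 11001 = 00010
  pos 7: 10100 XOR 11001 = 01101
  pos 8: 11010 XOR 11001 = 00011
Remainder (last 4 bits) = 0110. This is the CRC / FCS.

0110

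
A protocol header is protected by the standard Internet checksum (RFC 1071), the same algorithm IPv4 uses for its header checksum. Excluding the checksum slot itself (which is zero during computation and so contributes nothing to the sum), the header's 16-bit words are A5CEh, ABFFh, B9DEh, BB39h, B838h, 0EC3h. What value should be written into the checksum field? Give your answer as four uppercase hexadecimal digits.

One's-complement addition (fold any carry out of bit 15 back into bit 0):
  0xA5CE + 0xABFF = 0x151CD → wrap carry → 0x51CE
  0x51CE + 0xB9DE = 0x10BAC → wrap carry → 0x0BAD
  0x0BAD + 0xBB39 = 0x0C6E6
  0xC6E6 + 0xB838 = 0x17F1E → wrap carry → 0x7F1F
  0x7F1F + 0x0EC3 = 0x08DE2
One's-complement sum = 0x8DE2.
Checksum = ~0x8DE2 & 0xFFFF = 0x721D.

721D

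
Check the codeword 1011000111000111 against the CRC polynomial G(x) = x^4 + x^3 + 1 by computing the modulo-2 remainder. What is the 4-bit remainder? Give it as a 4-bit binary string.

0101

Modulo-2 division of 1011000111000111 by 11001:
  pos 0: 10110 XOR 11001 = 01111
  pos 1: 11110 XOR 11001 = 00111
  pos 3: 11101 XOR 11001 = 00100
  pos 5: 10011 XOR 11001 = 01010
  pos 6: 10100 XOR 11001 = 01101
  pos 7: 11010 XOR 11001 = 00011
  pos 10: 11011 XOR 11001 = 00010
Remainder = 0101 (nonzero — an error is detected).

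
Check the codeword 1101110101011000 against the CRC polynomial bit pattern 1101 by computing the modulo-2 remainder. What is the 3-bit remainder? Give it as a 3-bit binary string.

Modulo-2 division of 1101110101011000 by 1101:
  pos 0: 1101 XOR 1101 = 0000
  pos 4: 1101 XOR 1101 = 0000
  pos 9: 1011 XOR 1101 = 0110
  pos 10: 1100 XOR 1101 = 0001
Remainder = 100 (nonzero — an error is detected).

100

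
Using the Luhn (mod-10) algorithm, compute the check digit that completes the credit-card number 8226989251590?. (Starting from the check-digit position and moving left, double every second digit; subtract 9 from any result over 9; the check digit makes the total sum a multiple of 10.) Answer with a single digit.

1

Partial digits right→left: 0 9 5 1 5 2 9 8 9 6 2 2 8
Double every second digit counting from the check-digit position (so the 1st, 3rd, 5th, ... of the partial from the right).
  doubled (with −9 where >9): 0 1 1 9 9 4 7 → sum 31
  kept as-is: 9 1 2 8 6 2 → sum 28
Total = 31 + 28 = 59.
Check digit = (10 − (59 mod 10)) mod 10 = 1.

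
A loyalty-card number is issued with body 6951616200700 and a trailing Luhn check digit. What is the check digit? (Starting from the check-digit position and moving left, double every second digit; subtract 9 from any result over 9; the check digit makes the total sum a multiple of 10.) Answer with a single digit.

Partial digits right→left: 0 0 7 0 0 2 6 1 6 1 5 9 6
Double every second digit counting from the check-digit position (so the 1st, 3rd, 5th, ... of the partial from the right).
  doubled (with −9 where >9): 0 5 0 3 3 1 3 → sum 15
  kept as-is: 0 0 2 1 1 9 → sum 13
Total = 15 + 13 = 28.
Check digit = (10 − (28 mod 10)) mod 10 = 2.

2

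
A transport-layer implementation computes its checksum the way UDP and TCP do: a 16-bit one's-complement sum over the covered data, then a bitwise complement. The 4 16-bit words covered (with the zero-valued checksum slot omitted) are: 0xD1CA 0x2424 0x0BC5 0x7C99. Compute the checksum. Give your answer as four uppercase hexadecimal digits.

One's-complement addition (fold any carry out of bit 15 back into bit 0):
  0xD1CA + 0x2424 = 0x0F5EE
  0xF5EE + 0x0BC5 = 0x101B3 → wrap carry → 0x01B4
  0x01B4 + 0x7C99 = 0x07E4D
One's-complement sum = 0x7E4D.
Checksum = ~0x7E4D & 0xFFFF = 0x81B2.

81B2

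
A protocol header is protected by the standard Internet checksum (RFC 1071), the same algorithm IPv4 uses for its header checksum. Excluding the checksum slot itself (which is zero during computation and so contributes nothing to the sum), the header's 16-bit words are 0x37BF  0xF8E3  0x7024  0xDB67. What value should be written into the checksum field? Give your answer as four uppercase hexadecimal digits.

One's-complement addition (fold any carry out of bit 15 back into bit 0):
  0x37BF + 0xF8E3 = 0x130A2 → wrap carry → 0x30A3
  0x30A3 + 0x7024 = 0x0A0C7
  0xA0C7 + 0xDB67 = 0x17C2E → wrap carry → 0x7C2F
One's-complement sum = 0x7C2F.
Checksum = ~0x7C2F & 0xFFFF = 0x83D0.

83D0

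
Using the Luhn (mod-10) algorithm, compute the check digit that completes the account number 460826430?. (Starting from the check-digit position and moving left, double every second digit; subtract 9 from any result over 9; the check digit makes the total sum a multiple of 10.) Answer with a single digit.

Partial digits right→left: 0 3 4 6 2 8 0 6 4
Double every second digit counting from the check-digit position (so the 1st, 3rd, 5th, ... of the partial from the right).
  doubled (with −9 where >9): 0 8 4 0 8 → sum 20
  kept as-is: 3 6 8 6 → sum 23
Total = 20 + 23 = 43.
Check digit = (10 − (43 mod 10)) mod 10 = 7.

7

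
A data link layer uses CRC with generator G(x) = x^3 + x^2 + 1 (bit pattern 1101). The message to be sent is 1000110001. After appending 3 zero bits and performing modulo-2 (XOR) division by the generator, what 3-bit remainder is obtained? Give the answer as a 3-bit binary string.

Append 3 zeros: 1000110001000. Divide by 1101 (XOR where the leading bit is 1):
  pos 0: 1000 XOR 1101 = 0101
  pos 1: 1011 XOR 1101 = 0110
  pos 2: 1101 XOR 1101 = 0000
  pos 9: 1000 XOR 1101 = 0101
Remainder (last 3 bits) = 101. This is the CRC / FCS.

101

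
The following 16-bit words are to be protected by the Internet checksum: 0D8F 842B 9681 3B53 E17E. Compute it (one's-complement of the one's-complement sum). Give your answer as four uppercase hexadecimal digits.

One's-complement addition (fold any carry out of bit 15 back into bit 0):
  0x0D8F + 0x842B = 0x091BA
  0x91BA + 0x9681 = 0x1283B → wrap carry → 0x283C
  0x283C + 0x3B53 = 0x0638F
  0x638F + 0xE17E = 0x1450D → wrap carry → 0x450E
One's-complement sum = 0x450E.
Checksum = ~0x450E & 0xFFFF = 0xBAF1.

BAF1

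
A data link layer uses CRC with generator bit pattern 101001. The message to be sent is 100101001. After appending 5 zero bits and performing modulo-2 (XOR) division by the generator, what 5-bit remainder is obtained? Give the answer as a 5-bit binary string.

10101

Append 5 zeros: 10010100100000. Divide by 101001 (XOR where the leading bit is 1):
  pos 0: 100101 XOR 101001 = 001100
  pos 2: 110000 XOR 101001 = 011001
  pos 3: 110011 XOR 101001 = 011010
  pos 4: 110100 XOR 101001 = 011101
  pos 5: 111010 XOR 101001 = 010011
  pos 6: 100110 XOR 101001 = 001111
  pos 8: 111100 XOR 101001 = 010101
Remainder (last 5 bits) = 10101. This is the CRC / FCS.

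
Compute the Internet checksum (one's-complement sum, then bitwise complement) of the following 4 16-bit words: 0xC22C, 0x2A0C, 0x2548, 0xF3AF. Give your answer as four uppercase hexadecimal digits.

FACE

One's-complement addition (fold any carry out of bit 15 back into bit 0):
  0xC22C + 0x2A0C = 0x0EC38
  0xEC38 + 0x2548 = 0x11180 → wrap carry → 0x1181
  0x1181 + 0xF3AF = 0x10530 → wrap carry → 0x0531
One's-complement sum = 0x0531.
Checksum = ~0x0531 & 0xFFFF = 0xFACE.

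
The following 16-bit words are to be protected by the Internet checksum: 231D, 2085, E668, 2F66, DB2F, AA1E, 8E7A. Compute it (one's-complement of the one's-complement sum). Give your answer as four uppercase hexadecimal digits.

One's-complement addition (fold any carry out of bit 15 back into bit 0):
  0x231D + 0x2085 = 0x043A2
  0x43A2 + 0xE668 = 0x12A0A → wrap carry → 0x2A0B
  0x2A0B + 0x2F66 = 0x05971
  0x5971 + 0xDB2F = 0x134A0 → wrap carry → 0x34A1
  0x34A1 + 0xAA1E = 0x0DEBF
  0xDEBF + 0x8E7A = 0x16D39 → wrap carry → 0x6D3A
One's-complement sum = 0x6D3A.
Checksum = ~0x6D3A & 0xFFFF = 0x92C5.

92C5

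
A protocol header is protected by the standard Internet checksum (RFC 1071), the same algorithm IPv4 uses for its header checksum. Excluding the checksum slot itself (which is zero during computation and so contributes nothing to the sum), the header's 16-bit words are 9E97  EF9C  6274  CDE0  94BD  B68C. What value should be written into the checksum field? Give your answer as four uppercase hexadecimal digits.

One's-complement addition (fold any carry out of bit 15 back into bit 0):
  0x9E97 + 0xEF9C = 0x18E33 → wrap carry → 0x8E34
  0x8E34 + 0x6274 = 0x0F0A8
  0xF0A8 + 0xCDE0 = 0x1BE88 → wrap carry → 0xBE89
  0xBE89 + 0x94BD = 0x15346 → wrap carry → 0x5347
  0x5347 + 0xB68C = 0x109D3 → wrap carry → 0x09D4
One's-complement sum = 0x09D4.
Checksum = ~0x09D4 & 0xFFFF = 0xF62B.

F62B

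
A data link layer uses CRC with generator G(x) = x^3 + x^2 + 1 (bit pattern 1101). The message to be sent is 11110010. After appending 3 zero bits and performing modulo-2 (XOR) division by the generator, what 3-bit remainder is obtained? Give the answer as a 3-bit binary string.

Append 3 zeros: 11110010000. Divide by 1101 (XOR where the leading bit is 1):
  pos 0: 1111 XOR 1101 = 0010
  pos 2: 1000 XOR 1101 = 0101
  pos 3: 1011 XOR 1101 = 0110
  pos 4: 1100 XOR 1101 = 0001
  pos 7: 1000 XOR 1101 = 0101
Remainder (last 3 bits) = 101. This is the CRC / FCS.

101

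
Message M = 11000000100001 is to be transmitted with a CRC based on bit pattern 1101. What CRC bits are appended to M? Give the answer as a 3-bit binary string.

Append 3 zeros: 11000000100001000. Divide by 1101 (XOR where the leading bit is 1):
  pos 0: 1100 XOR 1101 = 0001
  pos 3: 1000 XOR 1101 = 0101
  pos 4: 1010 XOR 1101 = 0111
  pos 5: 1111 XOR 1101 = 0010
  pos 7: 1000 XOR 1101 = 0101
  pos 8: 1010 XOR 1101 = 0111
  pos 9: 1110 XOR 1101 = 0011
  pos 11: 1110 XOR 1101 = 0011
  pos 13: 1100 XOR 1101 = 0001
Remainder (last 3 bits) = 001. This is the CRC / FCS.

001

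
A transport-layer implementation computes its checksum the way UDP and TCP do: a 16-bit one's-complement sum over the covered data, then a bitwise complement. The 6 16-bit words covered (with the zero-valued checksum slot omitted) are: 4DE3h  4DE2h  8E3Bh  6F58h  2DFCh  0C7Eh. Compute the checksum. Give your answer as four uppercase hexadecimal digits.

One's-complement addition (fold any carry out of bit 15 back into bit 0):
  0x4DE3 + 0x4DE2 = 0x09BC5
  0x9BC5 + 0x8E3B = 0x12A00 → wrap carry → 0x2A01
  0x2A01 + 0x6F58 = 0x09959
  0x9959 + 0x2DFC = 0x0C755
  0xC755 + 0x0C7E = 0x0D3D3
One's-complement sum = 0xD3D3.
Checksum = ~0xD3D3 & 0xFFFF = 0x2C2C.

2C2C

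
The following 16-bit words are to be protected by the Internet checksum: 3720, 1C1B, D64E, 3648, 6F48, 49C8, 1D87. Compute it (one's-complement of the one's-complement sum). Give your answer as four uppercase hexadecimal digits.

One's-complement addition (fold any carry out of bit 15 back into bit 0):
  0x3720 + 0x1C1B = 0x0533B
  0x533B + 0xD64E = 0x12989 → wrap carry → 0x298A
  0x298A + 0x3648 = 0x05FD2
  0x5FD2 + 0x6F48 = 0x0CF1A
  0xCF1A + 0x49C8 = 0x118E2 → wrap carry → 0x18E3
  0x18E3 + 0x1D87 = 0x0366A
One's-complement sum = 0x366A.
Checksum = ~0x366A & 0xFFFF = 0xC995.

C995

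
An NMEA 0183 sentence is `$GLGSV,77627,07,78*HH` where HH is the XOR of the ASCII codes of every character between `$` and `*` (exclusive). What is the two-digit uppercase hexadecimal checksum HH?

5E

XOR the ASCII codes of the payload characters:
  'G' = 0x47 → acc = 0x47
  'L' = 0x4C → acc = 0x0B
  'G' = 0x47 → acc = 0x4C
  'S' = 0x53 → acc = 0x1F
  'V' = 0x56 → acc = 0x49
  ',' = 0x2C → acc = 0x65
  '7' = 0x37 → acc = 0x52
  '7' = 0x37 → acc = 0x65
  '6' = 0x36 → acc = 0x53
  '2' = 0x32 → acc = 0x61
  '7' = 0x37 → acc = 0x56
  ',' = 0x2C → acc = 0x7A
  '0' = 0x30 → acc = 0x4A
  '7' = 0x37 → acc = 0x7D
  ',' = 0x2C → acc = 0x51
  '7' = 0x37 → acc = 0x66
  '8' = 0x38 → acc = 0x5E
Checksum = 0x5E.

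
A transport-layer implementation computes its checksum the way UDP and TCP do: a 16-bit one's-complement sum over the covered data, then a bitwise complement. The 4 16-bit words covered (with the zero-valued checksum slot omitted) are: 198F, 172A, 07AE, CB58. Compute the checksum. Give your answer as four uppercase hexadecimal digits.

One's-complement addition (fold any carry out of bit 15 back into bit 0):
  0x198F + 0x172A = 0x030B9
  0x30B9 + 0x07AE = 0x03867
  0x3867 + 0xCB58 = 0x103BF → wrap carry → 0x03C0
One's-complement sum = 0x03C0.
Checksum = ~0x03C0 & 0xFFFF = 0xFC3F.

FC3F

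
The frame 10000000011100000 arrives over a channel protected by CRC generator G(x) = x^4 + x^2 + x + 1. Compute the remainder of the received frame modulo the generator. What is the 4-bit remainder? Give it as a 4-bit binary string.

0000

Modulo-2 division of 10000000011100000 by 10111:
  pos 0: 10000 XOR 10111 = 00111
  pos 2: 11100 XOR 10111 = 01011
  pos 3: 10110 XOR 10111 = 00001
  pos 7: 10111 XOR 10111 = 00000
Remainder = 0000 (zero — the frame passes the CRC check).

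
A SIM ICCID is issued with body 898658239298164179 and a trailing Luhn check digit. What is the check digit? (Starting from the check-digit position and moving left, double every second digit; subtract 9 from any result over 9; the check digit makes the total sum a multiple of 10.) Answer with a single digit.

Partial digits right→left: 9 7 1 4 6 1 8 9 2 9 3 2 8 5 6 8 9 8
Double every second digit counting from the check-digit position (so the 1st, 3rd, 5th, ... of the partial from the right).
  doubled (with −9 where >9): 9 2 3 7 4 6 7 3 9 → sum 50
  kept as-is: 7 4 1 9 9 2 5 8 8 → sum 53
Total = 50 + 53 = 103.
Check digit = (10 − (103 mod 10)) mod 10 = 7.

7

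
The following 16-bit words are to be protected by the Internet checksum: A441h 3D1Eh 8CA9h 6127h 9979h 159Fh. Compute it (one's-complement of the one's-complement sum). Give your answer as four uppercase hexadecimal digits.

One's-complement addition (fold any carry out of bit 15 back into bit 0):
  0xA441 + 0x3D1E = 0x0E15F
  0xE15F + 0x8CA9 = 0x16E08 → wrap carry → 0x6E09
  0x6E09 + 0x6127 = 0x0CF30
  0xCF30 + 0x9979 = 0x168A9 → wrap carry → 0x68AA
  0x68AA + 0x159F = 0x07E49
One's-complement sum = 0x7E49.
Checksum = ~0x7E49 & 0xFFFF = 0x81B6.

81B6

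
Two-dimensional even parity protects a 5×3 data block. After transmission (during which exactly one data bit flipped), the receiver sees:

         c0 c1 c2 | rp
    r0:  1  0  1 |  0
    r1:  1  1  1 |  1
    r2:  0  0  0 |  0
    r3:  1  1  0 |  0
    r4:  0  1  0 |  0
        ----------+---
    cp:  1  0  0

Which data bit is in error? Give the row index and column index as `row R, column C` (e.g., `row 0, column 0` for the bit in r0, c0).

row 4, column 1

Recompute each row's even parity and compare to rp:
  r0: data parity 0, sent rp 0 → ok
  r1: data parity 1, sent rp 1 → ok
  r2: data parity 0, sent rp 0 → ok
  r3: data parity 0, sent rp 0 → ok
  r4: data parity 1, sent rp 0 → mismatch
Recompute each column's even parity and compare to cp:
  c0: data parity 1, sent cp 1 → ok
  c1: data parity 1, sent cp 0 → mismatch
  c2: data parity 0, sent cp 0 → ok
Exactly one row (r4) and one column (c1) fail → the flipped bit is at their intersection.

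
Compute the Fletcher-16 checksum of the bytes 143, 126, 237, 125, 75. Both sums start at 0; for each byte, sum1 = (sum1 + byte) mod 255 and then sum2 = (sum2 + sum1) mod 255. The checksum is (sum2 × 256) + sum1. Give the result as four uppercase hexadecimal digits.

Running sums (mod 255):
  after byte 0 (143): sum1=143, sum2=143
  after byte 1 (126): sum1=14, sum2=157
  after byte 2 (237): sum1=251, sum2=153
  after byte 3 (125): sum1=121, sum2=19
  after byte 4 (75): sum1=196, sum2=215
Checksum = sum2·256 + sum1 = 215·256 + 196 = 55236 = 0xD7C4.

D7C4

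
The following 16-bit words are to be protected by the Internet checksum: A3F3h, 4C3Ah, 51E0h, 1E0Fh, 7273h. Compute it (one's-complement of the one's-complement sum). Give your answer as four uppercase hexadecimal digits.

One's-complement addition (fold any carry out of bit 15 back into bit 0):
  0xA3F3 + 0x4C3A = 0x0F02D
  0xF02D + 0x51E0 = 0x1420D → wrap carry → 0x420E
  0x420E + 0x1E0F = 0x0601D
  0x601D + 0x7273 = 0x0D290
One's-complement sum = 0xD290.
Checksum = ~0xD290 & 0xFFFF = 0x2D6F.

2D6F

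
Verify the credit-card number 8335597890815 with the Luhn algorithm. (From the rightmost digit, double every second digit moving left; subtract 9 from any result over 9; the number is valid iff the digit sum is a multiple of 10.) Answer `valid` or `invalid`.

From the right, keep odd positions and double even positions (subtract 9 from any doubled value over 9):
  doubled (positions 2,4,...): 2 0 7 9 1 6 → sum 25
  kept (positions 1,3,...): 5 8 9 7 5 3 8 → sum 45
Total = 70.
70 mod 10 = 0, so the number is valid.

valid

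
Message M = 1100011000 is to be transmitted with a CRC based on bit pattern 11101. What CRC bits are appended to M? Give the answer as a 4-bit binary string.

Append 4 zeros: 11000110000000. Divide by 11101 (XOR where the leading bit is 1):
  pos 0: 11000 XOR 11101 = 00101
  pos 2: 10111 XOR 11101 = 01010
  pos 3: 10100 XOR 11101 = 01001
  pos 4: 10010 XOR 11101 = 01111
  pos 5: 11110 XOR 11101 = 00011
  pos 8: 11000 XOR 11101 = 00101
Remainder (last 4 bits) = 1010. This is the CRC / FCS.

1010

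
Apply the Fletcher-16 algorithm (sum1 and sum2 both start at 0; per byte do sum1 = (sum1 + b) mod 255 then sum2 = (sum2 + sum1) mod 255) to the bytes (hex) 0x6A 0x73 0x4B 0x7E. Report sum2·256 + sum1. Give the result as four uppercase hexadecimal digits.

19A7

Running sums (mod 255):
  after byte 0 (0x6A): sum1=106, sum2=106
  after byte 1 (0x73): sum1=221, sum2=72
  after byte 2 (0x4B): sum1=41, sum2=113
  after byte 3 (0x7E): sum1=167, sum2=25
Checksum = sum2·256 + sum1 = 25·256 + 167 = 6567 = 0x19A7.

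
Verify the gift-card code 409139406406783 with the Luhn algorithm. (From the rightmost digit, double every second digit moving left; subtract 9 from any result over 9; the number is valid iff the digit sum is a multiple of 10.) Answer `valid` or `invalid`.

invalid

From the right, keep odd positions and double even positions (subtract 9 from any doubled value over 9):
  doubled (positions 2,4,...): 7 3 8 0 9 2 0 → sum 29
  kept (positions 1,3,...): 3 7 0 6 4 3 9 4 → sum 36
Total = 65.
65 mod 10 = 5, so the number is invalid.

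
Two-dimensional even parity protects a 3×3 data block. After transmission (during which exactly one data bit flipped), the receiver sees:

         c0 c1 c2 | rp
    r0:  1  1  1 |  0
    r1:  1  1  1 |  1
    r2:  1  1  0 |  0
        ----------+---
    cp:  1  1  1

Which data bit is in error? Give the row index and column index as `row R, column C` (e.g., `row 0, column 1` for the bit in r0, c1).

Recompute each row's even parity and compare to rp:
  r0: data parity 1, sent rp 0 → mismatch
  r1: data parity 1, sent rp 1 → ok
  r2: data parity 0, sent rp 0 → ok
Recompute each column's even parity and compare to cp:
  c0: data parity 1, sent cp 1 → ok
  c1: data parity 1, sent cp 1 → ok
  c2: data parity 0, sent cp 1 → mismatch
Exactly one row (r0) and one column (c2) fail → the flipped bit is at their intersection.

row 0, column 2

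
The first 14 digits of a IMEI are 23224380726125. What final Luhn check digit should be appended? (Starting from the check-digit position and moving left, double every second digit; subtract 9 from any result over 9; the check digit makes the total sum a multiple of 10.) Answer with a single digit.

6

Partial digits right→left: 5 2 1 6 2 7 0 8 3 4 2 2 3 2
Double every second digit counting from the check-digit position (so the 1st, 3rd, 5th, ... of the partial from the right).
  doubled (with −9 where >9): 1 2 4 0 6 4 6 → sum 23
  kept as-is: 2 6 7 8 4 2 2 → sum 31
Total = 23 + 31 = 54.
Check digit = (10 − (54 mod 10)) mod 10 = 6.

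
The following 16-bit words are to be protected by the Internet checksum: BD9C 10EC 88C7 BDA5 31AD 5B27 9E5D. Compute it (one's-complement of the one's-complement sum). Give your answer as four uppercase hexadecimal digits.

One's-complement addition (fold any carry out of bit 15 back into bit 0):
  0xBD9C + 0x10EC = 0x0CE88
  0xCE88 + 0x88C7 = 0x1574F → wrap carry → 0x5750
  0x5750 + 0xBDA5 = 0x114F5 → wrap carry → 0x14F6
  0x14F6 + 0x31AD = 0x046A3
  0x46A3 + 0x5B27 = 0x0A1CA
  0xA1CA + 0x9E5D = 0x14027 → wrap carry → 0x4028
One's-complement sum = 0x4028.
Checksum = ~0x4028 & 0xFFFF = 0xBFD7.

BFD7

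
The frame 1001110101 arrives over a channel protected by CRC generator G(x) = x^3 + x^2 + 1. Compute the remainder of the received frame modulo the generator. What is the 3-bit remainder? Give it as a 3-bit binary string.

011

Modulo-2 division of 1001110101 by 1101:
  pos 0: 1001 XOR 1101 = 0100
  pos 1: 1001 XOR 1101 = 0100
  pos 2: 1001 XOR 1101 = 0100
  pos 3: 1000 XOR 1101 = 0101
  pos 4: 1011 XOR 1101 = 0110
  pos 5: 1100 XOR 1101 = 0001
Remainder = 011 (nonzero — an error is detected).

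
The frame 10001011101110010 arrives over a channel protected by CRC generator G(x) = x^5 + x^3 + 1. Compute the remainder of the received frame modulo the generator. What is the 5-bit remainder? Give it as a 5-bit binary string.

01111

Modulo-2 division of 10001011101110010 by 101001:
  pos 0: 100010 XOR 101001 = 001011
  pos 2: 101111 XOR 101001 = 000110
  pos 5: 110101 XOR 101001 = 011100
  pos 6: 111001 XOR 101001 = 010000
  pos 7: 100001 XOR 101001 = 001000
  pos 9: 100000 XOR 101001 = 001001
  pos 11: 100110 XOR 101001 = 001111
Remainder = 01111 (nonzero — an error is detected).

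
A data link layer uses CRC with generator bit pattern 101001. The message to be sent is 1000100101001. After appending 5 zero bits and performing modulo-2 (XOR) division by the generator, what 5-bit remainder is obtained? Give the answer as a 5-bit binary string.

Append 5 zeros: 100010010100100000. Divide by 101001 (XOR where the leading bit is 1):
  pos 0: 100010 XOR 101001 = 001011
  pos 2: 101101 XOR 101001 = 000100
  pos 5: 100010 XOR 101001 = 001011
  pos 7: 101101 XOR 101001 = 000100
  pos 10: 100000 XOR 101001 = 001001
  pos 12: 100100 XOR 101001 = 001101
Remainder (last 5 bits) = 01101. This is the CRC / FCS.

01101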